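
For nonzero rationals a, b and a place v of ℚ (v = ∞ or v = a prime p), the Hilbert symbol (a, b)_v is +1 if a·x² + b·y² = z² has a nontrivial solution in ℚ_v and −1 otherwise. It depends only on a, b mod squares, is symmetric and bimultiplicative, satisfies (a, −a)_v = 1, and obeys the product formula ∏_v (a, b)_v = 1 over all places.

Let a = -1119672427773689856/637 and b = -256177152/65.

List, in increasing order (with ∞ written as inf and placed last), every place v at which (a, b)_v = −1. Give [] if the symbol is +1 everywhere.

[2, 5, 7, 11, 13, inf]

Mod squares: a ≡ -2717, b ≡ -5005. Check v ∈ {∞, 2, 3, 5, 7, 11, 13, 19}.
v=5: a=5^0·(≡2), b=5^-1·(≡1) mod 5; (2|5)=-1, (1|5)=+1; (−1)^{0·-1·2}·(-1)^-1·(+1)^0 = -1.
v=19: a=19^5·(≡11), b=19^2·(≡7) mod 19; (11|19)=+1, (7|19)=+1; (−1)^{5·2·9}·(+1)^2·(+1)^5 = +1.
v=∞: -2717 < 0 and -5005 < 0  ⇒  (a,b)_∞ = -1.
v=2: v_2(a)=22, v_2(b)=10; units ≡ 3, 3 (mod 8); ε·ε+αω+βω = 1·1+22·1+10·1 ≡ 1  ⇒  (a,b)_2 = -1.
v=3: a=3^4·(≡1), b=3^2·(≡2) mod 3; (1|3)=+1, (2|3)=-1; (−1)^{4·2·1}·(+1)^2·(-1)^4 = +1.
v=13: a=13^-1·(≡9), b=13^-1·(≡11) mod 13; (9|13)=+1, (11|13)=-1; (−1)^{-1·-1·6}·(+1)^-1·(-1)^-1 = -1.
v=7: a=7^-2·(≡3), b=7^1·(≡3) mod 7; (3|7)=-1, (3|7)=-1; (−1)^{-2·1·3}·(-1)^1·(-1)^-2 = -1.
v=11: a=11^3·(≡6), b=11^1·(≡6) mod 11; (6|11)=-1, (6|11)=-1; (−1)^{3·1·5}·(-1)^1·(-1)^3 = -1.
|Ram(-2717, -5005)| = 6, even; anisotropic at {2, 5, 7, 11, 13, ∞}.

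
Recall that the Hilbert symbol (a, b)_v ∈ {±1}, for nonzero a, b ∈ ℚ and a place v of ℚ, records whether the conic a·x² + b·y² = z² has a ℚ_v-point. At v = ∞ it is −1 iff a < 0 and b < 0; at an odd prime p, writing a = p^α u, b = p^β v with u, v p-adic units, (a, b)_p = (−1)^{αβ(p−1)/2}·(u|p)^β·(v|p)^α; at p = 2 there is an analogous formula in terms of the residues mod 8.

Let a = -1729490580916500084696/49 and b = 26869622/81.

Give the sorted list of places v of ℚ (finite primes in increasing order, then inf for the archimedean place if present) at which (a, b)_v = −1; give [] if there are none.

[17, 31]

(a, b) ≡ (-3286, 26869622) mod (ℚ^×)²; places V = {2, 3, 7, 13, 17, 31, 37, 53, ∞}.
(a,b)_37: α=2, u≡34; β=1, v≡1 (mod 37); (34|37)=+1, (1|37)=+1; sign (−1)^0·+1^1·+1^2 = +1.
(a,b)_3: α=6, u≡2; β=-4, v≡2 (mod 3); (2|3)=-1, (2|3)=-1; sign (−1)^0·-1^-4·-1^6 = +1.
(a,b)_31: α=3, u≡2; β=1, v≡5 (mod 31); (2|31)=+1, (5|31)=+1; sign (−1)^1·+1^1·+1^3 = -1.
(a,b)_∞: sgn(-3286)=−, sgn(26869622)=+, so +1.
(a,b)_53: α=3, u≡6; β=1, v≡37 (mod 53); (6|53)=+1, (37|53)=+1; sign (−1)^0·+1^1·+1^3 = +1.
(a,b)_17: α=2, u≡3; β=1, v≡15 (mod 17); (3|17)=-1, (15|17)=+1; sign (−1)^0·-1^1·+1^2 = -1.
(a,b)_7: α=-2, u≡1; β=0, v≡6 (mod 7); (1|7)=+1, (6|7)=-1; sign (−1)^0·+1^0·-1^-2 = +1.
(a,b)_2: α=3, β=1; u≡5, v≡3 (mod 8); ε(u)ε(v)=0·1, αω(v)=3·1, βω(u)=1·1; sum ≡ 0  ⇒  +1.
(a,b)_13: α=2, u≡9; β=1, v≡8 (mod 13); (9|13)=+1, (8|13)=-1; sign (−1)^0·+1^1·-1^2 = +1.
(-3286, 26869622 / ℚ) ramifies at {17, 31}: a division algebra.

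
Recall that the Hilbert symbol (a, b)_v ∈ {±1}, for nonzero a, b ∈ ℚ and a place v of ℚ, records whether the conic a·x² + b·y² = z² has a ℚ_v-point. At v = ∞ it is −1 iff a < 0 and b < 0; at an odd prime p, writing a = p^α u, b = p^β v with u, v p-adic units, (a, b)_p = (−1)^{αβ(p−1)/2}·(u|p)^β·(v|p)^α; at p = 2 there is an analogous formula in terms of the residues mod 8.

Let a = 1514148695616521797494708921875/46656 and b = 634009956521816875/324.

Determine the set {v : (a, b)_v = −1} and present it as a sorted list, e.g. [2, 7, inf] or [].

(a, b) ≡ (10619, 74347) mod (ℚ^×)²; places V = {2, 3, 5, 7, 11, 13, 19, 37, 41, 43, ∞}.
(a,b)_13: α=2, u≡2; β=1, v≡3 (mod 13); (2|13)=-1, (3|13)=+1; sign (−1)^0·-1^1·+1^2 = -1.
(a,b)_7: α=5, u≡5; β=3, v≡2 (mod 7); (5|7)=-1, (2|7)=+1; sign (−1)^1·-1^3·+1^5 = +1.
(a,b)_2: α=-6, β=-2; u≡3, v≡3 (mod 8); ε(u)ε(v)=1·1, αω(v)=-6·1, βω(u)=-2·1; sum ≡ 1  ⇒  -1.
(a,b)_41: α=3, u≡6; β=2, v≡22 (mod 41); (6|41)=-1, (22|41)=-1; sign (−1)^0·-1^2·-1^3 = -1.
(a,b)_5: α=6, u≡1; β=4, v≡3 (mod 5); (1|5)=+1, (3|5)=-1; sign (−1)^0·+1^4·-1^6 = +1.
(a,b)_∞: sgn(10619)=+, sgn(74347)=+, so +1.
(a,b)_19: α=2, u≡1; β=1, v≡18 (mod 19); (1|19)=+1, (18|19)=-1; sign (−1)^0·+1^1·-1^2 = +1.
(a,b)_43: α=2, u≡24; β=1, v≡13 (mod 43); (24|43)=+1, (13|43)=+1; sign (−1)^0·+1^1·+1^2 = +1.
(a,b)_11: α=4, u≡3; β=2, v≡4 (mod 11); (3|11)=+1, (4|11)=+1; sign (−1)^0·+1^2·+1^4 = +1.
(a,b)_37: α=3, u≡26; β=2, v≡8 (mod 37); (26|37)=+1, (8|37)=-1; sign (−1)^0·+1^2·-1^3 = -1.
(a,b)_3: α=-6, u≡2; β=-4, v≡1 (mod 3); (2|3)=-1, (1|3)=+1; sign (−1)^0·-1^-4·+1^-6 = +1.
Ram(10619, 74347) = {2, 13, 37, 41}; no ℚ_2-point on the conic.

[2, 13, 37, 41]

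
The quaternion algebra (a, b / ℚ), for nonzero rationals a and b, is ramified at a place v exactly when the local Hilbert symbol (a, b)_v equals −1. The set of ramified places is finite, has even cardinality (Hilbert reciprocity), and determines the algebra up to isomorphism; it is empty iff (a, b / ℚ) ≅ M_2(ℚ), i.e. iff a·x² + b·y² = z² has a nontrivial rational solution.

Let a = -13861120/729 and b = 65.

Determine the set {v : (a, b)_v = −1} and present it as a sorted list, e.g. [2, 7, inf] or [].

[5, 17]

(a, b) ≡ (-1105, 65) mod (ℚ^×)²; places V = {2, 3, 5, 7, 13, 17, ∞}.
(a,b)_13: α=1, u≡7; β=1, v≡5 (mod 13); (7|13)=-1, (5|13)=-1; sign (−1)^0·-1^1·-1^1 = +1.
(a,b)_5: α=1, u≡4; β=1, v≡3 (mod 5); (4|5)=+1, (3|5)=-1; sign (−1)^0·+1^1·-1^1 = -1.
(a,b)_2: α=8, β=0; u≡7, v≡1 (mod 8); ε(u)ε(v)=1·0, αω(v)=8·0, βω(u)=0·0; sum ≡ 0  ⇒  +1.
(a,b)_3: α=-6, u≡2; β=0, v≡2 (mod 3); (2|3)=-1, (2|3)=-1; sign (−1)^0·-1^0·-1^-6 = +1.
(a,b)_∞: sgn(-1105)=−, sgn(65)=+, so +1.
(a,b)_17: α=1, u≡3; β=0, v≡14 (mod 17); (3|17)=-1, (14|17)=-1; sign (−1)^0·-1^0·-1^1 = -1.
(a,b)_7: α=2, u≡4; β=0, v≡2 (mod 7); (4|7)=+1, (2|7)=+1; sign (−1)^0·+1^0·+1^2 = +1.
|Ram(-1105, 65)| = 2, even; anisotropic at {5, 17}.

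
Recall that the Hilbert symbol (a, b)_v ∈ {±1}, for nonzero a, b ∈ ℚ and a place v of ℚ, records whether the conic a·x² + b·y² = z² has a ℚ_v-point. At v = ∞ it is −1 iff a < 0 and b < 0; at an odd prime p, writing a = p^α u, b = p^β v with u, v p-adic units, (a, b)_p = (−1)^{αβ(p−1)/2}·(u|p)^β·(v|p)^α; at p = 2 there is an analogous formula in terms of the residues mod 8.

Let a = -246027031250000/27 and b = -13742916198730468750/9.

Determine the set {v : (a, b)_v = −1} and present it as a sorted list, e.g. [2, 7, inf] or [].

[3, inf]

Mod squares: a ≡ -231, b ≡ -910. Check v ∈ {∞, 2, 3, 5, 7, 11, 13}.
v=5: a=5^10·(≡1), b=5^15·(≡3) mod 5; (1|5)=+1, (3|5)=-1; (−1)^{10·15·2}·(+1)^15·(-1)^10 = +1.
v=2: v_2(a)=4, v_2(b)=1; units ≡ 1, 1 (mod 8); ε·ε+αω+βω = 0·0+4·0+1·0 ≡ 0  ⇒  (a,b)_2 = +1.
v=13: a=13^2·(≡1), b=13^3·(≡6) mod 13; (1|13)=+1, (6|13)=-1; (−1)^{2·3·6}·(+1)^3·(-1)^2 = +1.
v=∞: -231 < 0 and -910 < 0  ⇒  (a,b)_∞ = -1.
v=7: a=7^1·(≡4), b=7^1·(≡3) mod 7; (4|7)=+1, (3|7)=-1; (−1)^{1·1·3}·(+1)^1·(-1)^1 = +1.
v=3: a=3^-3·(≡1), b=3^-2·(≡2) mod 3; (1|3)=+1, (2|3)=-1; (−1)^{-3·-2·1}·(+1)^-2·(-1)^-3 = -1.
v=11: a=11^3·(≡5), b=11^4·(≡1) mod 11; (5|11)=+1, (1|11)=+1; (−1)^{3·4·5}·(+1)^4·(+1)^3 = +1.
|Ram(-231, -910)| = 2, even; anisotropic at {3, ∞}.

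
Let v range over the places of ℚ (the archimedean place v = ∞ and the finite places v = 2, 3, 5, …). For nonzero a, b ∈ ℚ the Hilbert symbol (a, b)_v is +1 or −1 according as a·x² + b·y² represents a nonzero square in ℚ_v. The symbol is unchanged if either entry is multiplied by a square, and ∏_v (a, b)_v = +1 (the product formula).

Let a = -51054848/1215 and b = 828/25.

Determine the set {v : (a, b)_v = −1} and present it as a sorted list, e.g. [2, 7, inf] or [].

[3, 5]

Mod squares: a ≡ -5655, b ≡ 23. Check v ∈ {∞, 2, 3, 5, 13, 23, 29}.
v=2: v_2(a)=8, v_2(b)=2; units ≡ 1, 7 (mod 8); ε·ε+αω+βω = 0·1+8·0+2·0 ≡ 0  ⇒  (a,b)_2 = +1.
v=5: a=5^-1·(≡4), b=5^-2·(≡3) mod 5; (4|5)=+1, (3|5)=-1; (−1)^{-1·-2·2}·(+1)^-2·(-1)^-1 = -1.
v=3: a=3^-5·(≡2), b=3^2·(≡2) mod 3; (2|3)=-1, (2|3)=-1; (−1)^{-5·2·1}·(-1)^2·(-1)^-5 = -1.
v=29: a=29^1·(≡3), b=29^0·(≡25) mod 29; (3|29)=-1, (25|29)=+1; (−1)^{1·0·14}·(-1)^0·(+1)^1 = +1.
v=23: a=23^2·(≡1), b=23^1·(≡18) mod 23; (1|23)=+1, (18|23)=+1; (−1)^{2·1·11}·(+1)^1·(+1)^2 = +1.
v=13: a=13^1·(≡5), b=13^0·(≡4) mod 13; (5|13)=-1, (4|13)=+1; (−1)^{1·0·6}·(-1)^0·(+1)^1 = +1.
v=∞: -5655 < 0 and 23 > 0  ⇒  (a,b)_∞ = +1.
|Ram(-5655, 23)| = 2, even; anisotropic at {3, 5}.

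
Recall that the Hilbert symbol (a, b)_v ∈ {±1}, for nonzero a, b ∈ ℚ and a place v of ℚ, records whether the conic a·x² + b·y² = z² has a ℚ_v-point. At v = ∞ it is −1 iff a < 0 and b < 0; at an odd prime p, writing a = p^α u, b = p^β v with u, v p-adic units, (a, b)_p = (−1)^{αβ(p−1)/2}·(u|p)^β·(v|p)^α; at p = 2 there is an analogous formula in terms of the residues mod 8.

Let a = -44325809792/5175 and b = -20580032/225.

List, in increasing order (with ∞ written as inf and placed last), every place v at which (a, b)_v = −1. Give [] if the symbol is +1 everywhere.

[2, 11, 47, inf]

(a, b) ≡ (-16576054, -321563) mod (ℚ^×)²; places V = {2, 3, 5, 11, 17, 23, 31, 41, 47, ∞}.
(a,b)_47: α=1, u≡8; β=0, v≡33 (mod 47); (8|47)=+1, (33|47)=-1; sign (−1)^0·+1^0·-1^1 = -1.
(a,b)_11: α=1, u≡1; β=1, v≡9 (mod 11); (1|11)=+1, (9|11)=+1; sign (−1)^1·+1^1·+1^1 = -1.
(a,b)_3: α=-2, u≡2; β=-2, v≡1 (mod 3); (2|3)=-1, (1|3)=+1; sign (−1)^0·-1^-2·+1^-2 = +1.
(a,b)_23: α=-1, u≡11; β=1, v≡3 (mod 23); (11|23)=-1, (3|23)=+1; sign (−1)^1·-1^1·+1^-1 = +1.
(a,b)_2: α=7, β=6; u≡5, v≡5 (mod 8); ε(u)ε(v)=0·0, αω(v)=7·1, βω(u)=6·1; sum ≡ 1  ⇒  -1.
(a,b)_∞: sgn(-16576054)=−, sgn(-321563)=−, so -1.
(a,b)_31: α=2, u≡10; β=1, v≡3 (mod 31); (10|31)=+1, (3|31)=-1; sign (−1)^0·+1^1·-1^2 = +1.
(a,b)_41: α=1, u≡14; β=1, v≡19 (mod 41); (14|41)=-1, (19|41)=-1; sign (−1)^0·-1^1·-1^1 = +1.
(a,b)_17: α=1, u≡11; β=0, v≡8 (mod 17); (11|17)=-1, (8|17)=+1; sign (−1)^0·-1^0·+1^1 = +1.
(a,b)_5: α=-2, u≡4; β=-2, v≡2 (mod 5); (4|5)=+1, (2|5)=-1; sign (−1)^0·+1^-2·-1^-2 = +1.
Ram(-16576054, -321563) = {2, 11, 47, ∞}; no ℚ_2-point on the conic.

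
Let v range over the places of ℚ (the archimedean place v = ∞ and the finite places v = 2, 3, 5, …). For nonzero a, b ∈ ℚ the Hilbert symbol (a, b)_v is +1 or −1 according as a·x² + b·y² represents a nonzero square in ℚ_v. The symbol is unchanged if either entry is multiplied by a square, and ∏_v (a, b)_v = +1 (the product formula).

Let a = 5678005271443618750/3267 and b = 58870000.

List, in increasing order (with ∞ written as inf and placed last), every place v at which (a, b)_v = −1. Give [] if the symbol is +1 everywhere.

(a, b) ≡ (2730, 7) mod (ℚ^×)²; places V = {2, 3, 5, 7, 11, 13, 17, 29, ∞}.
(a,b)_11: α=-2, u≡2; β=0, v≡2 (mod 11); (2|11)=-1, (2|11)=-1; sign (−1)^0·-1^0·-1^-2 = +1.
(a,b)_29: α=4, u≡1; β=2, v≡23 (mod 29); (1|29)=+1, (23|29)=+1; sign (−1)^0·+1^2·+1^4 = +1.
(a,b)_3: α=-3, u≡1; β=0, v≡1 (mod 3); (1|3)=+1, (1|3)=+1; sign (−1)^0·+1^0·+1^-3 = +1.
(a,b)_13: α=3, u≡11; β=0, v≡7 (mod 13); (11|13)=-1, (7|13)=-1; sign (−1)^0·-1^0·-1^3 = -1.
(a,b)_∞: sgn(2730)=+, sgn(7)=+, so +1.
(a,b)_5: α=5, u≡4; β=4, v≡2 (mod 5); (4|5)=+1, (2|5)=-1; sign (−1)^0·+1^4·-1^5 = -1.
(a,b)_17: α=4, u≡3; β=0, v≡3 (mod 17); (3|17)=-1, (3|17)=-1; sign (−1)^0·-1^0·-1^4 = +1.
(a,b)_7: α=1, u≡5; β=1, v≡4 (mod 7); (5|7)=-1, (4|7)=+1; sign (−1)^1·-1^1·+1^1 = +1.
(a,b)_2: α=1, β=4; u≡5, v≡7 (mod 8); ε(u)ε(v)=0·1, αω(v)=1·0, βω(u)=4·1; sum ≡ 0  ⇒  +1.
|Ram(2730, 7)| = 2, even; anisotropic at {5, 13}.

[5, 13]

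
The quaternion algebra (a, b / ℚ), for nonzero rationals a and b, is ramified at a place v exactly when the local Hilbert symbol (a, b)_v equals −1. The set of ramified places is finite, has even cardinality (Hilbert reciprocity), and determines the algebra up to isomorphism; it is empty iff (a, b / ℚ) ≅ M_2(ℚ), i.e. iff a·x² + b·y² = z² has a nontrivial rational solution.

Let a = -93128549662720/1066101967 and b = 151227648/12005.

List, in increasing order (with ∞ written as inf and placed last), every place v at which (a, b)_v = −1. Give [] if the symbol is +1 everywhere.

[3, 11, 13, 17]

Mod squares: a ≡ -385, b ≡ 36465. Check v ∈ {∞, 2, 3, 5, 7, 11, 13, 17, 23, 41, 43}.
v=41: a=41^-2·(≡4), b=41^0·(≡4) mod 41; (4|41)=+1, (4|41)=+1; (−1)^{-2·0·20}·(+1)^0·(+1)^-2 = +1.
v=2: v_2(a)=16, v_2(b)=8; units ≡ 7, 1 (mod 8); ε·ε+αω+βω = 1·0+16·0+8·0 ≡ 0  ⇒  (a,b)_2 = +1.
v=11: a=11^1·(≡3), b=11^1·(≡9) mod 11; (3|11)=+1, (9|11)=+1; (−1)^{1·1·5}·(+1)^1·(+1)^1 = -1.
v=13: a=13^2·(≡7), b=13^1·(≡9) mod 13; (7|13)=-1, (9|13)=+1; (−1)^{2·1·6}·(-1)^1·(+1)^2 = -1.
v=5: a=5^1·(≡3), b=5^-1·(≡3) mod 5; (3|5)=-1, (3|5)=-1; (−1)^{1·-1·2}·(-1)^-1·(-1)^1 = +1.
v=17: a=17^2·(≡6), b=17^1·(≡6) mod 17; (6|17)=-1, (6|17)=-1; (−1)^{2·1·8}·(-1)^1·(-1)^2 = -1.
v=3: a=3^0·(≡2), b=3^5·(≡2) mod 3; (2|3)=-1, (2|3)=-1; (−1)^{0·5·1}·(-1)^5·(-1)^0 = -1.
v=43: a=43^-2·(≡26), b=43^0·(≡11) mod 43; (26|43)=-1, (11|43)=+1; (−1)^{-2·0·21}·(-1)^0·(+1)^-2 = +1.
v=∞: -385 < 0 and 36465 > 0  ⇒  (a,b)_∞ = +1.
v=7: a=7^-3·(≡2), b=7^-4·(≡1) mod 7; (2|7)=+1, (1|7)=+1; (−1)^{-3·-4·3}·(+1)^-4·(+1)^-3 = +1.
v=23: a=23^2·(≡4), b=23^0·(≡20) mod 23; (4|23)=+1, (20|23)=-1; (−1)^{2·0·11}·(+1)^0·(-1)^2 = +1.
|Ram(-385, 36465)| = 4, even; anisotropic at {3, 11, 13, 17}.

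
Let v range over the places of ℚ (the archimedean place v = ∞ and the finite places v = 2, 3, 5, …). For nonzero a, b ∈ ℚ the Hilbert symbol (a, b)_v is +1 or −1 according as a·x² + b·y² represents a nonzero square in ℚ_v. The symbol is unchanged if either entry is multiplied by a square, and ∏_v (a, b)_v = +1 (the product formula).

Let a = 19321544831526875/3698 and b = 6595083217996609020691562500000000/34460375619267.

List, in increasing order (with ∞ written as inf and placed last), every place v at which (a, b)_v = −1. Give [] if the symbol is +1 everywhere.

[7, 23]

Mod squares: a ≡ 406, b ≡ 6555. Check v ∈ {∞, 2, 3, 5, 7, 13, 19, 23, 29, 31, 43, 47}.
v=∞: 406 > 0 and 6555 > 0  ⇒  (a,b)_∞ = +1.
v=23: a=23^2·(≡5), b=23^3·(≡16) mod 23; (5|23)=-1, (16|23)=+1; (−1)^{2·3·11}·(-1)^3·(+1)^2 = -1.
v=47: a=47^2·(≡35), b=47^-2·(≡23) mod 47; (35|47)=-1, (23|47)=-1; (−1)^{2·-2·23}·(-1)^-2·(-1)^2 = +1.
v=5: a=5^4·(≡1), b=5^13·(≡4) mod 5; (1|5)=+1, (4|5)=+1; (−1)^{4·13·2}·(+1)^13·(+1)^4 = +1.
v=43: a=43^-2·(≡18), b=43^-4·(≡8) mod 43; (18|43)=-1, (8|43)=-1; (−1)^{-2·-4·21}·(-1)^-4·(-1)^-2 = +1.
v=31: a=31^0·(≡22), b=31^2·(≡20) mod 31; (22|31)=-1, (20|31)=+1; (−1)^{0·2·15}·(-1)^2·(+1)^0 = +1.
v=19: a=19^4·(≡4), b=19^7·(≡2) mod 19; (4|19)=+1, (2|19)=-1; (−1)^{4·7·9}·(+1)^7·(-1)^4 = +1.
v=7: a=7^1·(≡4), b=7^4·(≡6) mod 7; (4|7)=+1, (6|7)=-1; (−1)^{1·4·3}·(+1)^4·(-1)^1 = -1.
v=2: v_2(a)=-1, v_2(b)=8; units ≡ 3, 3 (mod 8); ε·ε+αω+βω = 1·1+-1·1+8·1 ≡ 0  ⇒  (a,b)_2 = +1.
v=29: a=29^1·(≡8), b=29^2·(≡6) mod 29; (8|29)=-1, (6|29)=+1; (−1)^{1·2·14}·(-1)^2·(+1)^1 = +1.
v=3: a=3^0·(≡1), b=3^-3·(≡1) mod 3; (1|3)=+1, (1|3)=+1; (−1)^{0·-3·1}·(+1)^-3·(+1)^0 = +1.
v=13: a=13^0·(≡9), b=13^-2·(≡12) mod 13; (9|13)=+1, (12|13)=+1; (−1)^{0·-2·6}·(+1)^-2·(+1)^0 = +1.
|Ram(406, 6555)| = 2, even; anisotropic at {7, 23}.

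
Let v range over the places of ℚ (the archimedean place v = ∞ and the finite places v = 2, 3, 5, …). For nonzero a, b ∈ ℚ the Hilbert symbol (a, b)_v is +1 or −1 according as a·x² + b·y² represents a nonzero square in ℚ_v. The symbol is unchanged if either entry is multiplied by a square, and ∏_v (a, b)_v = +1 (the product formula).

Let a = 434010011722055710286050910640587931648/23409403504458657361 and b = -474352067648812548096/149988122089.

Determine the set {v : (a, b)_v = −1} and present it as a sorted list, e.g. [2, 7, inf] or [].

[19, 43]

(a, b) ≡ (37, -1105401) mod (ℚ^×)²; places V = {2, 3, 11, 13, 19, 31, 37, 41, 43, ∞}.
(a,b)_31: α=-10, u≡17; β=-6, v≡14 (mod 31); (17|31)=-1, (14|31)=+1; sign (−1)^0·-1^-6·+1^-10 = +1.
(a,b)_2: α=28, β=16; u≡5, v≡7 (mod 8); ε(u)ε(v)=0·1, αω(v)=28·0, βω(u)=16·1; sum ≡ 0  ⇒  +1.
(a,b)_∞: sgn(37)=+, sgn(-1105401)=−, so +1.
(a,b)_11: α=2, u≡3; β=1, v≡3 (mod 11); (3|11)=+1, (3|11)=+1; sign (−1)^0·+1^1·+1^2 = +1.
(a,b)_37: α=3, u≡26; β=2, v≡25 (mod 37); (26|37)=+1, (25|37)=+1; sign (−1)^0·+1^2·+1^3 = +1.
(a,b)_13: α=-4, u≡2; β=-2, v≡5 (mod 13); (2|13)=-1, (5|13)=-1; sign (−1)^0·-1^-2·-1^-4 = +1.
(a,b)_43: α=2, u≡5; β=1, v≡26 (mod 43); (5|43)=-1, (26|43)=-1; sign (−1)^0·-1^1·-1^2 = -1.
(a,b)_3: α=18, u≡1; β=15, v≡2 (mod 3); (1|3)=+1, (2|3)=-1; sign (−1)^0·+1^15·-1^18 = +1.
(a,b)_19: α=4, u≡15; β=1, v≡10 (mod 19); (15|19)=-1, (10|19)=-1; sign (−1)^0·-1^1·-1^4 = -1.
(a,b)_41: α=4, u≡16; β=1, v≡24 (mod 41); (16|41)=+1, (24|41)=-1; sign (−1)^0·+1^1·-1^4 = +1.
Ram(37, -1105401) = {19, 43}; no ℚ_19-point on the conic.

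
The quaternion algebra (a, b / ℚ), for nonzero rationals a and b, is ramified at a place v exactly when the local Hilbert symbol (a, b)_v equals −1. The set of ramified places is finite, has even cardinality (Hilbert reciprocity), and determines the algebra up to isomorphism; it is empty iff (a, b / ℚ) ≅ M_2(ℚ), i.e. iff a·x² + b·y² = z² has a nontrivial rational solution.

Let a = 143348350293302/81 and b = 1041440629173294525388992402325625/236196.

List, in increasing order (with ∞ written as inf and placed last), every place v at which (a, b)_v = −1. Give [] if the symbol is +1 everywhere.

Mod squares: a ≡ 289478, b ≡ 37961. Check v ∈ {∞, 2, 3, 5, 7, 11, 17, 23, 29, 31}.
v=31: a=31^1·(≡19), b=31^2·(≡27) mod 31; (19|31)=+1, (27|31)=-1; (−1)^{1·2·15}·(+1)^2·(-1)^1 = -1.
v=11: a=11^2·(≡6), b=11^7·(≡10) mod 11; (6|11)=-1, (10|11)=-1; (−1)^{2·7·5}·(-1)^7·(-1)^2 = -1.
v=17: a=17^4·(≡2), b=17^7·(≡12) mod 17; (2|17)=+1, (12|17)=-1; (−1)^{4·7·8}·(+1)^7·(-1)^4 = +1.
v=∞: 289478 > 0 and 37961 > 0  ⇒  (a,b)_∞ = +1.
v=2: v_2(a)=1, v_2(b)=-2; units ≡ 3, 1 (mod 8); ε·ε+αω+βω = 1·0+1·0+-2·1 ≡ 0  ⇒  (a,b)_2 = +1.
v=5: a=5^0·(≡2), b=5^4·(≡1) mod 5; (2|5)=-1, (1|5)=+1; (−1)^{0·4·2}·(-1)^4·(+1)^0 = +1.
v=23: a=23^1·(≡14), b=23^2·(≡10) mod 23; (14|23)=-1, (10|23)=-1; (−1)^{1·2·11}·(-1)^2·(-1)^1 = -1.
v=29: a=29^1·(≡16), b=29^3·(≡7) mod 29; (16|29)=+1, (7|29)=+1; (−1)^{1·3·14}·(+1)^3·(+1)^1 = +1.
v=7: a=7^3·(≡3), b=7^5·(≡5) mod 7; (3|7)=-1, (5|7)=-1; (−1)^{3·5·3}·(-1)^5·(-1)^3 = -1.
v=3: a=3^-4·(≡2), b=3^-10·(≡2) mod 3; (2|3)=-1, (2|3)=-1; (−1)^{-4·-10·1}·(-1)^-10·(-1)^-4 = +1.
(289478, 37961 / ℚ) ramifies at {7, 11, 23, 31}: a division algebra.

[7, 11, 23, 31]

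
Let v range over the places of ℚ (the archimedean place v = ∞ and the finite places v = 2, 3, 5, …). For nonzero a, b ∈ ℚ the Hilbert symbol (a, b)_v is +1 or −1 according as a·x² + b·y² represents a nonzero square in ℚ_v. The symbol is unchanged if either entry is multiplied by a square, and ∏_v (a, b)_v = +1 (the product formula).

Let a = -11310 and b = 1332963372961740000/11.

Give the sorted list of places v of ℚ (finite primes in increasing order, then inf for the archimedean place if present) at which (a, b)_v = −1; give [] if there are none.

[2, 17]

(a, b) ≡ (-11310, 14586) mod (ℚ^×)²; places V = {2, 3, 5, 11, 13, 17, 29, ∞}.
(a,b)_5: α=1, u≡3; β=4, v≡4 (mod 5); (3|5)=-1, (4|5)=+1; sign (−1)^0·-1^4·+1^1 = +1.
(a,b)_13: α=1, u≡1; β=3, v≡3 (mod 13); (1|13)=+1, (3|13)=+1; sign (−1)^0·+1^3·+1^1 = +1.
(a,b)_3: α=1, u≡1; β=1, v≡2 (mod 3); (1|3)=+1, (2|3)=-1; sign (−1)^1·+1^1·-1^1 = +1.
(a,b)_2: α=1, β=5; u≡1, v≡5 (mod 8); ε(u)ε(v)=0·0, αω(v)=1·1, βω(u)=5·0; sum ≡ 1  ⇒  -1.
(a,b)_29: α=1, u≡16; β=6, v≡24 (mod 29); (16|29)=+1, (24|29)=+1; sign (−1)^0·+1^6·+1^1 = +1.
(a,b)_∞: sgn(-11310)=−, sgn(14586)=+, so +1.
(a,b)_17: α=0, u≡12; β=1, v≡2 (mod 17); (12|17)=-1, (2|17)=+1; sign (−1)^0·-1^1·+1^0 = -1.
(a,b)_11: α=0, u≡9; β=-1, v≡8 (mod 11); (9|11)=+1, (8|11)=-1; sign (−1)^0·+1^-1·-1^0 = +1.
Ram(-11310, 14586) = {2, 17}; no ℚ_2-point on the conic.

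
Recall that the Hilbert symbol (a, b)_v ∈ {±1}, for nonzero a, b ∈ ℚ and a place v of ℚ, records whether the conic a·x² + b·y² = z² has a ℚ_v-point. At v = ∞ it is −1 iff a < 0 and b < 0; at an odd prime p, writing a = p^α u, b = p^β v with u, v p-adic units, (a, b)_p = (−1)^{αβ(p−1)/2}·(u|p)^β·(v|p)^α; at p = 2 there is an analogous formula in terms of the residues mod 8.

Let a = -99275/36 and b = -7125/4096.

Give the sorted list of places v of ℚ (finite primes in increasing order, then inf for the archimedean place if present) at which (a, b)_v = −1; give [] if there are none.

Mod squares: a ≡ -11, b ≡ -285. Check v ∈ {∞, 2, 3, 5, 11, 19}.
v=3: a=3^-2·(≡1), b=3^1·(≡1) mod 3; (1|3)=+1, (1|3)=+1; (−1)^{-2·1·1}·(+1)^1·(+1)^-2 = +1.
v=∞: -11 < 0 and -285 < 0  ⇒  (a,b)_∞ = -1.
v=5: a=5^2·(≡4), b=5^3·(≡3) mod 5; (4|5)=+1, (3|5)=-1; (−1)^{2·3·2}·(+1)^3·(-1)^2 = +1.
v=2: v_2(a)=-2, v_2(b)=-12; units ≡ 5, 3 (mod 8); ε·ε+αω+βω = 0·1+-2·1+-12·1 ≡ 0  ⇒  (a,b)_2 = +1.
v=11: a=11^1·(≡2), b=11^0·(≡9) mod 11; (2|11)=-1, (9|11)=+1; (−1)^{1·0·5}·(-1)^0·(+1)^1 = +1.
v=19: a=19^2·(≡14), b=19^1·(≡16) mod 19; (14|19)=-1, (16|19)=+1; (−1)^{2·1·9}·(-1)^1·(+1)^2 = -1.
Ram(-11, -285) = {19, ∞}; no ℚ_19-point on the conic.

[19, inf]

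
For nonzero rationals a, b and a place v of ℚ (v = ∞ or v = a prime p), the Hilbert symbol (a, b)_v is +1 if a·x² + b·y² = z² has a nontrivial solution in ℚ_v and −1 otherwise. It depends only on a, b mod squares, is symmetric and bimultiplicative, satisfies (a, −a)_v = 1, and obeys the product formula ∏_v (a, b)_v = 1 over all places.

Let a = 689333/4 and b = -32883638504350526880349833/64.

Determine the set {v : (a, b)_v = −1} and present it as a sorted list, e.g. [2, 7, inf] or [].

Mod squares: a ≡ 689333, b ≡ -274873. Check v ∈ {∞, 2, 3, 17, 19, 23, 37, 41, 43}.
v=3: a=3^0·(≡2), b=3^4·(≡2) mod 3; (2|3)=-1, (2|3)=-1; (−1)^{0·4·1}·(-1)^4·(-1)^0 = +1.
v=∞: 689333 > 0 and -274873 < 0  ⇒  (a,b)_∞ = +1.
v=23: a=23^1·(≡12), b=23^3·(≡18) mod 23; (12|23)=+1, (18|23)=+1; (−1)^{1·3·11}·(+1)^3·(+1)^1 = -1.
v=41: a=41^1·(≡11), b=41^4·(≡23) mod 41; (11|41)=-1, (23|41)=+1; (−1)^{1·4·20}·(-1)^4·(+1)^1 = +1.
v=43: a=43^1·(≡41), b=43^4·(≡39) mod 43; (41|43)=+1, (39|43)=-1; (−1)^{1·4·21}·(+1)^4·(-1)^1 = -1.
v=37: a=37^0·(≡15), b=37^1·(≡31) mod 37; (15|37)=-1, (31|37)=-1; (−1)^{0·1·18}·(-1)^1·(-1)^0 = -1.
v=19: a=19^0·(≡8), b=19^1·(≡1) mod 19; (8|19)=-1, (1|19)=+1; (−1)^{0·1·9}·(-1)^1·(+1)^0 = -1.
v=2: v_2(a)=-2, v_2(b)=-6; units ≡ 5, 7 (mod 8); ε·ε+αω+βω = 0·1+-2·0+-6·1 ≡ 0  ⇒  (a,b)_2 = +1.
v=17: a=17^1·(≡1), b=17^3·(≡16) mod 17; (1|17)=+1, (16|17)=+1; (−1)^{1·3·8}·(+1)^3·(+1)^1 = +1.
Ram(689333, -274873) = {19, 23, 37, 43}; no ℚ_19-point on the conic.

[19, 23, 37, 43]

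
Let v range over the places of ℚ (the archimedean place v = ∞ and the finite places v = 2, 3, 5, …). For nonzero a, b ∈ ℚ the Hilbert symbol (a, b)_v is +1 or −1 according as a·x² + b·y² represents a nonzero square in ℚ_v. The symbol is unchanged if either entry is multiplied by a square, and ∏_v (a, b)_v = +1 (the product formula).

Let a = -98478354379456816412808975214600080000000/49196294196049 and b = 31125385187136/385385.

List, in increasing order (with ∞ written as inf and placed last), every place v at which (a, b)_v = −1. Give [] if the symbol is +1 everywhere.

[5, 19]

(a, b) ≡ (-37145, 482885) mod (ℚ^×)²; places V = {2, 3, 5, 7, 11, 13, 17, 19, 23, 29, 31, ∞}.
(a,b)_7: α=-6, u≡2; β=-2, v≡4 (mod 7); (2|7)=+1, (4|7)=+1; sign (−1)^0·+1^-2·+1^-6 = +1.
(a,b)_23: α=3, u≡9; β=1, v≡11 (mod 23); (9|23)=+1, (11|23)=-1; sign (−1)^1·+1^1·-1^3 = +1.
(a,b)_∞: sgn(-37145)=−, sgn(482885)=+, so +1.
(a,b)_11: α=-4, u≡6; β=-2, v≡7 (mod 11); (6|11)=-1, (7|11)=-1; sign (−1)^0·-1^-2·-1^-4 = +1.
(a,b)_3: α=14, u≡1; β=4, v≡2 (mod 3); (1|3)=+1, (2|3)=-1; sign (−1)^0·+1^4·-1^14 = +1.
(a,b)_29: α=4, u≡23; β=2, v≡23 (mod 29); (23|29)=+1, (23|29)=+1; sign (−1)^0·+1^2·+1^4 = +1.
(a,b)_2: α=10, β=6; u≡7, v≡5 (mod 8); ε(u)ε(v)=1·0, αω(v)=10·1, βω(u)=6·0; sum ≡ 0  ⇒  +1.
(a,b)_5: α=7, u≡4; β=-1, v≡3 (mod 5); (4|5)=+1, (3|5)=-1; sign (−1)^0·+1^-1·-1^7 = -1.
(a,b)_31: α=6, u≡30; β=2, v≡13 (mod 31); (30|31)=-1, (13|31)=-1; sign (−1)^0·-1^2·-1^6 = +1.
(a,b)_17: α=3, u≡16; β=1, v≡13 (mod 17); (16|17)=+1, (13|17)=+1; sign (−1)^0·+1^1·+1^3 = +1.
(a,b)_19: α=3, u≡14; β=1, v≡13 (mod 19); (14|19)=-1, (13|19)=-1; sign (−1)^1·-1^1·-1^3 = -1.
(a,b)_13: α=-4, u≡12; β=-1, v≡9 (mod 13); (12|13)=+1, (9|13)=+1; sign (−1)^0·+1^-1·+1^-4 = +1.
Ram(-37145, 482885) = {5, 19}; no ℚ_5-point on the conic.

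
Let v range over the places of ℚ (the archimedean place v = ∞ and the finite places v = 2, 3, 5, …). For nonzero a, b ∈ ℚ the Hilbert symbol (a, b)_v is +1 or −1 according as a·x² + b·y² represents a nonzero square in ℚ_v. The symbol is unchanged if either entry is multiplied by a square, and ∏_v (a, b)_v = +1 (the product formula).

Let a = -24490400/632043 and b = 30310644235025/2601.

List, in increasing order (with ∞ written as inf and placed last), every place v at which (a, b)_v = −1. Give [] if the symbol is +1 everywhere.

Mod squares: a ≡ -1518, b ≡ 161. Check v ∈ {∞, 2, 3, 5, 7, 11, 17, 23}.
v=17: a=17^-2·(≡5), b=17^-2·(≡1) mod 17; (5|17)=-1, (1|17)=+1; (−1)^{-2·-2·8}·(-1)^-2·(+1)^-2 = +1.
v=11: a=11^3·(≡5), b=11^2·(≡8) mod 11; (5|11)=+1, (8|11)=-1; (−1)^{3·2·5}·(+1)^2·(-1)^3 = -1.
v=2: v_2(a)=5, v_2(b)=0; units ≡ 1, 1 (mod 8); ε·ε+αω+βω = 0·0+5·0+0·0 ≡ 0  ⇒  (a,b)_2 = +1.
v=5: a=5^2·(≡3), b=5^2·(≡1) mod 5; (3|5)=-1, (1|5)=+1; (−1)^{2·2·2}·(-1)^2·(+1)^2 = +1.
v=3: a=3^-7·(≡1), b=3^-2·(≡2) mod 3; (1|3)=+1, (2|3)=-1; (−1)^{-7·-2·1}·(+1)^-2·(-1)^-7 = -1.
v=7: a=7^0·(≡4), b=7^7·(≡2) mod 7; (4|7)=+1, (2|7)=+1; (−1)^{0·7·3}·(+1)^7·(+1)^0 = +1.
v=∞: -1518 < 0 and 161 > 0  ⇒  (a,b)_∞ = +1.
v=23: a=23^1·(≡18), b=23^3·(≡7) mod 23; (18|23)=+1, (7|23)=-1; (−1)^{1·3·11}·(+1)^3·(-1)^1 = +1.
Ram(-1518, 161) = {3, 11}; no ℚ_3-point on the conic.

[3, 11]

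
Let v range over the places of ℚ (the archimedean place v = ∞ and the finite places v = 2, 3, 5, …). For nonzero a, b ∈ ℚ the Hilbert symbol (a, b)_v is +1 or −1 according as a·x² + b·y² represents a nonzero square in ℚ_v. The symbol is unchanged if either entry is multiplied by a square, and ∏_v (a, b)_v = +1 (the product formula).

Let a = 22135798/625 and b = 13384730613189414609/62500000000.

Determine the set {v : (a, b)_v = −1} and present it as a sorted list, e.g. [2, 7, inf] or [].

[23, 31]

(a, b) ≡ (61318, 17329) mod (ℚ^×)²; places V = {2, 3, 5, 13, 17, 19, 23, 29, 31, 43, ∞}.
(a,b)_31: α=1, u≡7; β=1, v≡9 (mod 31); (7|31)=+1, (9|31)=+1; sign (−1)^1·+1^1·+1^1 = -1.
(a,b)_5: α=-4, u≡3; β=-12, v≡4 (mod 5); (3|5)=-1, (4|5)=+1; sign (−1)^0·-1^-12·+1^-4 = +1.
(a,b)_29: α=0, u≡17; β=2, v≡24 (mod 29); (17|29)=-1, (24|29)=+1; sign (−1)^0·-1^2·+1^0 = +1.
(a,b)_23: α=1, u≡15; β=2, v≡11 (mod 23); (15|23)=-1, (11|23)=-1; sign (−1)^0·-1^2·-1^1 = -1.
(a,b)_13: α=0, u≡9; β=1, v≡5 (mod 13); (9|13)=+1, (5|13)=-1; sign (−1)^0·+1^1·-1^0 = +1.
(a,b)_3: α=0, u≡1; β=2, v≡1 (mod 3); (1|3)=+1, (1|3)=+1; sign (−1)^0·+1^2·+1^0 = +1.
(a,b)_17: α=0, u≡1; β=2, v≡12 (mod 17); (1|17)=+1, (12|17)=-1; sign (−1)^0·+1^2·-1^0 = +1.
(a,b)_43: α=1, u≡22; β=3, v≡13 (mod 43); (22|43)=-1, (13|43)=+1; sign (−1)^1·-1^3·+1^1 = +1.
(a,b)_2: α=1, β=-8; u≡3, v≡1 (mod 8); ε(u)ε(v)=1·0, αω(v)=1·0, βω(u)=-8·1; sum ≡ 0  ⇒  +1.
(a,b)_19: α=2, u≡7; β=2, v≡7 (mod 19); (7|19)=+1, (7|19)=+1; sign (−1)^0·+1^2·+1^2 = +1.
(a,b)_∞: sgn(61318)=+, sgn(17329)=+, so +1.
(61318, 17329 / ℚ) ramifies at {23, 31}: a division algebra.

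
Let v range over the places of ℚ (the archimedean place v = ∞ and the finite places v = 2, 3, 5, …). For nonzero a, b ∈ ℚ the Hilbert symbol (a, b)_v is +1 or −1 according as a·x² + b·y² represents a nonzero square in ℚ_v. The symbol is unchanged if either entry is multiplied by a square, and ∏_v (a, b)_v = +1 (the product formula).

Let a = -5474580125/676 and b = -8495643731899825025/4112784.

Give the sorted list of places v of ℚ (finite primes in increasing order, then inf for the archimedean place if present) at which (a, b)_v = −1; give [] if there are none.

Mod squares: a ≡ -91205, b ≡ -41. Check v ∈ {∞, 2, 3, 5, 7, 13, 17, 23, 29, 31, 37, 41}.
v=13: a=13^-2·(≡3), b=13^-4·(≡8) mod 13; (3|13)=+1, (8|13)=-1; (−1)^{-2·-4·6}·(+1)^-4·(-1)^-2 = +1.
v=41: a=41^0·(≡1), b=41^1·(≡23) mod 41; (1|41)=+1, (23|41)=+1; (−1)^{0·1·20}·(+1)^1·(+1)^0 = +1.
v=∞: -91205 < 0 and -41 < 0  ⇒  (a,b)_∞ = -1.
v=3: a=3^0·(≡1), b=3^-2·(≡1) mod 3; (1|3)=+1, (1|3)=+1; (−1)^{0·-2·1}·(+1)^-2·(+1)^0 = +1.
v=23: a=23^0·(≡3), b=23^2·(≡20) mod 23; (3|23)=+1, (20|23)=-1; (−1)^{0·2·11}·(+1)^2·(-1)^0 = +1.
v=37: a=37^1·(≡8), b=37^2·(≡3) mod 37; (8|37)=-1, (3|37)=+1; (−1)^{1·2·18}·(-1)^2·(+1)^1 = +1.
v=29: a=29^1·(≡4), b=29^2·(≡19) mod 29; (4|29)=+1, (19|29)=-1; (−1)^{1·2·14}·(+1)^2·(-1)^1 = -1.
v=2: v_2(a)=-2, v_2(b)=-4; units ≡ 3, 7 (mod 8); ε·ε+αω+βω = 1·1+-2·0+-4·1 ≡ 1  ⇒  (a,b)_2 = -1.
v=5: a=5^3·(≡4), b=5^2·(≡1) mod 5; (4|5)=+1, (1|5)=+1; (−1)^{3·2·2}·(+1)^2·(+1)^3 = +1.
v=31: a=31^0·(≡20), b=31^2·(≡21) mod 31; (20|31)=+1, (21|31)=-1; (−1)^{0·2·15}·(+1)^2·(-1)^0 = +1.
v=17: a=17^1·(≡12), b=17^2·(≡5) mod 17; (12|17)=-1, (5|17)=-1; (−1)^{1·2·8}·(-1)^2·(-1)^1 = -1.
v=7: a=7^4·(≡5), b=7^2·(≡1) mod 7; (5|7)=-1, (1|7)=+1; (−1)^{4·2·3}·(-1)^2·(+1)^4 = +1.
Ram(-91205, -41) = {2, 17, 29, ∞}; no ℚ_2-point on the conic.

[2, 17, 29, inf]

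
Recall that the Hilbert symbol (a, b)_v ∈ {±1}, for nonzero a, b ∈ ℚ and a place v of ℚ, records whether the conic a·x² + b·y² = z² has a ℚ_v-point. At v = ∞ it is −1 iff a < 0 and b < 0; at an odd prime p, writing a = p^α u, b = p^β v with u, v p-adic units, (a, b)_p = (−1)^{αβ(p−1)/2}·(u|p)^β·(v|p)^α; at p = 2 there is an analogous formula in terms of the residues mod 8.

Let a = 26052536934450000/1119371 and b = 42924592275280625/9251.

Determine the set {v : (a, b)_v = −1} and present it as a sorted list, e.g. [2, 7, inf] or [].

(a, b) ≡ (26455, 7579) mod (ℚ^×)²; places V = {2, 3, 5, 7, 11, 13, 23, 29, 37, 53, ∞}.
(a,b)_13: α=1, u≡7; β=1, v≡6 (mod 13); (7|13)=-1, (6|13)=-1; sign (−1)^0·-1^1·-1^1 = +1.
(a,b)_2: α=4, β=0; u≡7, v≡3 (mod 8); ε(u)ε(v)=1·1, αω(v)=4·1, βω(u)=0·0; sum ≡ 1  ⇒  -1.
(a,b)_53: α=2, u≡27; β=3, v≡24 (mod 53); (27|53)=-1, (24|53)=+1; sign (−1)^0·-1^3·+1^2 = -1.
(a,b)_7: α=0, u≡2; β=2, v≡6 (mod 7); (2|7)=+1, (6|7)=-1; sign (−1)^0·+1^2·-1^0 = +1.
(a,b)_23: α=2, u≡11; β=2, v≡1 (mod 23); (11|23)=-1, (1|23)=+1; sign (−1)^0·-1^2·+1^2 = +1.
(a,b)_3: α=6, u≡1; β=0, v≡1 (mod 3); (1|3)=+1, (1|3)=+1; sign (−1)^0·+1^0·+1^6 = +1.
(a,b)_37: α=1, u≡26; β=2, v≡24 (mod 37); (26|37)=+1, (24|37)=-1; sign (−1)^0·+1^2·-1^1 = -1.
(a,b)_5: α=5, u≡4; β=4, v≡4 (mod 5); (4|5)=+1, (4|5)=+1; sign (−1)^0·+1^4·+1^5 = +1.
(a,b)_29: α=-2, u≡6; β=-2, v≡12 (mod 29); (6|29)=+1, (12|29)=-1; sign (−1)^0·+1^-2·-1^-2 = +1.
(a,b)_∞: sgn(26455)=+, sgn(7579)=+, so +1.
(a,b)_11: α=-3, u≡8; β=-1, v≡6 (mod 11); (8|11)=-1, (6|11)=-1; sign (−1)^1·-1^-1·-1^-3 = -1.
(26455, 7579 / ℚ) ramifies at {2, 11, 37, 53}: a division algebra.

[2, 11, 37, 53]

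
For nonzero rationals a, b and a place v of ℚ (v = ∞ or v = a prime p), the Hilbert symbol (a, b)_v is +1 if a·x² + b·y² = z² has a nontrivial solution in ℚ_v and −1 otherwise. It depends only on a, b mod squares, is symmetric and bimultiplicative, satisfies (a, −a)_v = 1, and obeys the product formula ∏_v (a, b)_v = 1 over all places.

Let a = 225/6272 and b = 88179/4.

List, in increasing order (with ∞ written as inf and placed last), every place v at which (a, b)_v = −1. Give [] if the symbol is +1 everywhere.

[2, 3, 13, 19]

Mod squares: a ≡ 2, b ≡ 88179. Check v ∈ {∞, 2, 3, 5, 7, 13, 17, 19}.
v=19: a=19^0·(≡8), b=19^1·(≡6) mod 19; (8|19)=-1, (6|19)=+1; (−1)^{0·1·9}·(-1)^1·(+1)^0 = -1.
v=3: a=3^2·(≡2), b=3^1·(≡2) mod 3; (2|3)=-1, (2|3)=-1; (−1)^{2·1·1}·(-1)^1·(-1)^2 = -1.
v=∞: 2 > 0 and 88179 > 0  ⇒  (a,b)_∞ = +1.
v=5: a=5^2·(≡2), b=5^0·(≡1) mod 5; (2|5)=-1, (1|5)=+1; (−1)^{2·0·2}·(-1)^0·(+1)^2 = +1.
v=7: a=7^-2·(≡4), b=7^1·(≡1) mod 7; (4|7)=+1, (1|7)=+1; (−1)^{-2·1·3}·(+1)^1·(+1)^-2 = +1.
v=13: a=13^0·(≡5), b=13^1·(≡9) mod 13; (5|13)=-1, (9|13)=+1; (−1)^{0·1·6}·(-1)^1·(+1)^0 = -1.
v=2: v_2(a)=-7, v_2(b)=-2; units ≡ 1, 3 (mod 8); ε·ε+αω+βω = 0·1+-7·1+-2·0 ≡ 1  ⇒  (a,b)_2 = -1.
v=17: a=17^0·(≡13), b=17^1·(≡9) mod 17; (13|17)=+1, (9|17)=+1; (−1)^{0·1·8}·(+1)^1·(+1)^0 = +1.
Ram(2, 88179) = {2, 3, 13, 19}; no ℚ_2-point on the conic.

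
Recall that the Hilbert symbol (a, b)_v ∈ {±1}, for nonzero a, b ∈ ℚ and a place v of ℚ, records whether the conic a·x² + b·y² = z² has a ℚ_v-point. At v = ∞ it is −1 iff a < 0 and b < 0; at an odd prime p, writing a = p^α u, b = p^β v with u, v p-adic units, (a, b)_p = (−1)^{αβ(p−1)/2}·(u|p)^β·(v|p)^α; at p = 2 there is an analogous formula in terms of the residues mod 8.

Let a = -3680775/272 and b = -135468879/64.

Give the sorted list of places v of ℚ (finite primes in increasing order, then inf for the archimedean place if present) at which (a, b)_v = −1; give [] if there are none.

[17, 19, 41, inf]

Mod squares: a ≡ -278103, b ≡ -16359. Check v ∈ {∞, 2, 3, 5, 7, 13, 17, 19, 41}.
v=17: a=17^-1·(≡3), b=17^0·(≡11) mod 17; (3|17)=-1, (11|17)=-1; (−1)^{-1·0·8}·(-1)^0·(-1)^-1 = -1.
v=2: v_2(a)=-4, v_2(b)=-6; units ≡ 1, 1 (mod 8); ε·ε+αω+βω = 0·0+-4·0+-6·0 ≡ 0  ⇒  (a,b)_2 = +1.
v=13: a=13^0·(≡7), b=13^2·(≡11) mod 13; (7|13)=-1, (11|13)=-1; (−1)^{0·2·6}·(-1)^2·(-1)^0 = +1.
v=41: a=41^1·(≡40), b=41^1·(≡12) mod 41; (40|41)=+1, (12|41)=-1; (−1)^{1·1·20}·(+1)^1·(-1)^1 = -1.
v=5: a=5^2·(≡2), b=5^0·(≡4) mod 5; (2|5)=-1, (4|5)=+1; (−1)^{2·0·2}·(-1)^0·(+1)^2 = +1.
v=7: a=7^1·(≡6), b=7^3·(≡1) mod 7; (6|7)=-1, (1|7)=+1; (−1)^{1·3·3}·(-1)^3·(+1)^1 = +1.
v=3: a=3^3·(≡2), b=3^1·(≡1) mod 3; (2|3)=-1, (1|3)=+1; (−1)^{3·1·1}·(-1)^1·(+1)^3 = +1.
v=∞: -278103 < 0 and -16359 < 0  ⇒  (a,b)_∞ = -1.
v=19: a=19^1·(≡3), b=19^1·(≡8) mod 19; (3|19)=-1, (8|19)=-1; (−1)^{1·1·9}·(-1)^1·(-1)^1 = -1.
(-278103, -16359 / ℚ) ramifies at {17, 19, 41, ∞}: a division algebra.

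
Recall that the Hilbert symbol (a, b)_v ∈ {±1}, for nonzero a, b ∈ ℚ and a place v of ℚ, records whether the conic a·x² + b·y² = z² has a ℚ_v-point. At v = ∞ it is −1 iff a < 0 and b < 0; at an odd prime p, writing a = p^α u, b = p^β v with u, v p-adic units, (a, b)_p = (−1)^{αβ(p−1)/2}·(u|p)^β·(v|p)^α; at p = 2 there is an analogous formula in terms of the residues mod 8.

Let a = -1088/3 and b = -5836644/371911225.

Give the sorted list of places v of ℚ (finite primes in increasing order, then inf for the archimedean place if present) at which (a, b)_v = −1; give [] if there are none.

[17, inf]

(a, b) ≡ (-51, -561) mod (ℚ^×)²; places V = {2, 3, 5, 7, 11, 17, 19, 29, ∞}.
(a,b)_29: α=0, u≡24; β=-2, v≡3 (mod 29); (24|29)=+1, (3|29)=-1; sign (−1)^0·+1^-2·-1^0 = +1.
(a,b)_7: α=0, u≡6; β=-2, v≡6 (mod 7); (6|7)=-1, (6|7)=-1; sign (−1)^0·-1^-2·-1^0 = +1.
(a,b)_3: α=-1, u≡1; β=3, v≡2 (mod 3); (1|3)=+1, (2|3)=-1; sign (−1)^1·+1^3·-1^-1 = +1.
(a,b)_2: α=6, β=2; u≡5, v≡7 (mod 8); ε(u)ε(v)=0·1, αω(v)=6·0, βω(u)=2·1; sum ≡ 0  ⇒  +1.
(a,b)_19: α=0, u≡11; β=-2, v≡6 (mod 19); (11|19)=+1, (6|19)=+1; sign (−1)^0·+1^-2·+1^0 = +1.
(a,b)_5: α=0, u≡4; β=-2, v≡4 (mod 5); (4|5)=+1, (4|5)=+1; sign (−1)^0·+1^-2·+1^0 = +1.
(a,b)_∞: sgn(-51)=−, sgn(-561)=−, so -1.
(a,b)_17: α=1, u≡7; β=3, v≡16 (mod 17); (7|17)=-1, (16|17)=+1; sign (−1)^0·-1^3·+1^1 = -1.
(a,b)_11: α=0, u≡4; β=1, v≡9 (mod 11); (4|11)=+1, (9|11)=+1; sign (−1)^0·+1^1·+1^0 = +1.
Ram(-51, -561) = {17, ∞}; no ℚ_17-point on the conic.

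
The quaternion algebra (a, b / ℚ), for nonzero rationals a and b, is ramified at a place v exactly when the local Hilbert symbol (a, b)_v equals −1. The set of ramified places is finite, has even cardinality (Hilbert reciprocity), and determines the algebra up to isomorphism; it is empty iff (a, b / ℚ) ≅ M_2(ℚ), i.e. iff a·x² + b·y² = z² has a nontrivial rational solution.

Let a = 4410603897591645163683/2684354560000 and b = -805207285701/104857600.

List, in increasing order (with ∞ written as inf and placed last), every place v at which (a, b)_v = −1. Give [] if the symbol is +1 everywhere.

(a, b) ≡ (3, -760461) mod (ℚ^×)²; places V = {2, 3, 5, 7, 13, 17, 31, 37, ∞}.
(a,b)_5: α=-4, u≡3; β=-2, v≡1 (mod 5); (3|5)=-1, (1|5)=+1; sign (−1)^0·-1^-2·+1^-4 = +1.
(a,b)_17: α=2, u≡7; β=1, v≡12 (mod 17); (7|17)=-1, (12|17)=-1; sign (−1)^0·-1^1·-1^2 = -1.
(a,b)_2: α=-32, β=-22; u≡3, v≡3 (mod 8); ε(u)ε(v)=1·1, αω(v)=-32·1, βω(u)=-22·1; sum ≡ 1  ⇒  -1.
(a,b)_3: α=5, u≡1; β=3, v≡1 (mod 3); (1|3)=+1, (1|3)=+1; sign (−1)^1·+1^3·+1^5 = -1.
(a,b)_31: α=2, u≡27; β=1, v≡15 (mod 31); (27|31)=-1, (15|31)=-1; sign (−1)^0·-1^1·-1^2 = -1.
(a,b)_7: α=10, u≡3; β=6, v≡3 (mod 7); (3|7)=-1, (3|7)=-1; sign (−1)^0·-1^6·-1^10 = +1.
(a,b)_13: α=2, u≡4; β=1, v≡4 (mod 13); (4|13)=+1, (4|13)=+1; sign (−1)^0·+1^1·+1^2 = +1.
(a,b)_37: α=2, u≡33; β=1, v≡22 (mod 37); (33|37)=+1, (22|37)=-1; sign (−1)^0·+1^1·-1^2 = +1.
(a,b)_∞: sgn(3)=+, sgn(-760461)=−, so +1.
Ram(3, -760461) = {2, 3, 17, 31}; no ℚ_2-point on the conic.

[2, 3, 17, 31]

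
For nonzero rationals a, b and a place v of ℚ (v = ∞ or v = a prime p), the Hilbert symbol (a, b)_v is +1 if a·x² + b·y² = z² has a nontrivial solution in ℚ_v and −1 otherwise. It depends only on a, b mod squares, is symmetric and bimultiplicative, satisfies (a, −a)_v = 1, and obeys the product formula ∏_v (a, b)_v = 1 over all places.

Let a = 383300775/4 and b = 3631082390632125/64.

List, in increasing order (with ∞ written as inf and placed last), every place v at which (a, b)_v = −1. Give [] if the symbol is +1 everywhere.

[3, 11]

(a, b) ≡ (39, 165) mod (ℚ^×)²; places V = {2, 3, 5, 11, 13, 19, ∞}.
(a,b)_2: α=-2, β=-6; u≡7, v≡5 (mod 8); ε(u)ε(v)=1·0, αω(v)=-2·1, βω(u)=-6·0; sum ≡ 0  ⇒  +1.
(a,b)_∞: sgn(39)=+, sgn(165)=+, so +1.
(a,b)_5: α=2, u≡4; β=3, v≡3 (mod 5); (4|5)=+1, (3|5)=-1; sign (−1)^0·+1^3·-1^2 = +1.
(a,b)_3: α=3, u≡1; β=17, v≡1 (mod 3); (1|3)=+1, (1|3)=+1; sign (−1)^1·+1^17·+1^3 = -1.
(a,b)_11: α=2, u≡7; β=3, v≡5 (mod 11); (7|11)=-1, (5|11)=+1; sign (−1)^0·-1^3·+1^2 = -1.
(a,b)_19: α=2, u≡9; β=0, v≡8 (mod 19); (9|19)=+1, (8|19)=-1; sign (−1)^0·+1^0·-1^2 = +1.
(a,b)_13: α=1, u≡3; β=2, v≡4 (mod 13); (3|13)=+1, (4|13)=+1; sign (−1)^0·+1^2·+1^1 = +1.
(39, 165 / ℚ) ramifies at {3, 11}: a division algebra.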